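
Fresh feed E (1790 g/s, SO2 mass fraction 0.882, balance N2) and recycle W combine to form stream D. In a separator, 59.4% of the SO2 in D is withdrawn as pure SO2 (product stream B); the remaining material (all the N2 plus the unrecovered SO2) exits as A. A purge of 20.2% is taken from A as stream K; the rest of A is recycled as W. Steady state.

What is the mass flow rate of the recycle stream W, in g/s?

1591 g/s

N2 enters only via E and leaves only via the purge: 1790×0.118 = 0.202×(N2 in A), and the separator passes all N2, so N2 in D = N2 in A = 1045.6 g/s.
SO2 in D: m_A = 1790×0.882 + (1−0.202)·(1−0.594)·m_A, so m_A = 1578.8/0.6760 = 2335.4 g/s.
A = (1−0.594)×2335.4 + 1045.6 = 1993.8 g/s.
Recycle W = (1−0.202)×1993.8 = 1591.1 g/s.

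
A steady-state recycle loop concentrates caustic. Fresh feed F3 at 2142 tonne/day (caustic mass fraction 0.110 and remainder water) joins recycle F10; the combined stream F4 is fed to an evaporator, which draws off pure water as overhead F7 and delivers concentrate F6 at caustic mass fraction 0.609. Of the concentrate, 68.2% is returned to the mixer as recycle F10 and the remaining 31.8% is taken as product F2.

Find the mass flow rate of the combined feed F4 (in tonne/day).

Overall caustic balance (none leaves overhead): caustic in fresh feed = caustic in product, i.e. 2142×0.110 = (1−0.682)·F6·0.609.
F6 = 235.62/(0.609×0.318) = 1216.7 tonne/day.
Recycle F10 = 0.682×1216.7 = 829.76 tonne/day.
Combined feed F4 = 2142 + 829.76 = 2971.8 tonne/day.

2972 tonne/day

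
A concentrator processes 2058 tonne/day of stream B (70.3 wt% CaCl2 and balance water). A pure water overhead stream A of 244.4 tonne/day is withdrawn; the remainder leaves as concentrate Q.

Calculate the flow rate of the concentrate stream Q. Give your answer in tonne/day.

1814 tonne/day

Concentrate = 2058 − 244.4 = 1813.6 tonne/day.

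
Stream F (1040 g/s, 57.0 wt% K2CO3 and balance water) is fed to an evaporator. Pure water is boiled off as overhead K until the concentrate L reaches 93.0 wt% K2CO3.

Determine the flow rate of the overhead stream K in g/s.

402.6 g/s

K2CO3 is conserved: 1040×0.570 = 592.8 g/s all reports to the concentrate.
Concentrate = 592.8/(target fraction) = 637.42 g/s.
Overhead = 1040 − 637.42 = 402.58 g/s.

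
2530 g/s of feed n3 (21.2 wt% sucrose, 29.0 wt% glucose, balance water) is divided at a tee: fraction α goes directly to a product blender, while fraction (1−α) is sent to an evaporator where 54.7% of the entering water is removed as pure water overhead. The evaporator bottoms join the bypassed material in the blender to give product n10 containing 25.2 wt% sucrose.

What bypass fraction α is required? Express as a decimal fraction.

0.417

All 2530×0.212 = 536.36 g/s of sucrose reaches n10, so n10 = 536.36/0.252 = 2128.4 g/s and vapour = 401.59 g/s.
The evaporator receives (1−α)·2530 of feed at 0.498 water and removes 0.547 of that water:
0.547×0.498×(1−α)×2530 = 401.59
(1−α) = 401.59/689.19 = 0.5827;  α = 0.4173.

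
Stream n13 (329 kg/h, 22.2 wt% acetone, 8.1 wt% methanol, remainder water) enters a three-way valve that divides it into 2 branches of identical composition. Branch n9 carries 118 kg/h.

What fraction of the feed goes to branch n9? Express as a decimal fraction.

Fraction to n9 = 118/329 = 0.3587.

0.359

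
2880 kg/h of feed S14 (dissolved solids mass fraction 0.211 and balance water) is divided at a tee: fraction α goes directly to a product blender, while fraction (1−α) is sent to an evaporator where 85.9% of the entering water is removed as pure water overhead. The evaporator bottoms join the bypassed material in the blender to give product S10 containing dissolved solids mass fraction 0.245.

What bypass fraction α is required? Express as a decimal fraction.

0.795

All 2880×0.211 = 607.68 kg/h of dissolved solids reaches S10, so S10 = 607.68/0.245 = 2480.3 kg/h and vapour = 399.67 kg/h.
The evaporator receives (1−α)·2880 of feed at 0.789 water and removes 0.859 of that water:
0.859×0.789×(1−α)×2880 = 399.67
(1−α) = 399.67/1951.9 = 0.2048;  α = 0.7952.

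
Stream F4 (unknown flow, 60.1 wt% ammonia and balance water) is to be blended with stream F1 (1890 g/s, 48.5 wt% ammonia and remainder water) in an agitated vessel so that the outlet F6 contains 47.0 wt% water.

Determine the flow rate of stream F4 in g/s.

Let F4 be the unknown flow. Total out = 1890 + F4.
water balance: 973.35 + 0.399·F4 = 0.470·(1890 + F4)
(0.399 − 0.470)·F4 = 0.470×1890 − 973.35 = -85.05
F4 = -85.05 / -0.071 = 1197.9 g/s

1198 g/s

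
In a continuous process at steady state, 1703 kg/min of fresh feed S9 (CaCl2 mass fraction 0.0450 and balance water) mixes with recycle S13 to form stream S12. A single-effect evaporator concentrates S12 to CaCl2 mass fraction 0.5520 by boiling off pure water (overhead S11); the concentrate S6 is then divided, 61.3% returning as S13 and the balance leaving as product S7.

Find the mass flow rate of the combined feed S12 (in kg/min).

1923 kg/min

Overall CaCl2 balance (none leaves overhead): CaCl2 in fresh feed = CaCl2 in product, i.e. 1703×0.045 = (1−0.613)·S6·0.552.
S6 = 76.635/(0.552×0.387) = 358.74 kg/min.
Recycle S13 = 0.613×358.74 = 219.91 kg/min.
Combined feed S12 = 1703 + 219.91 = 1922.9 kg/min.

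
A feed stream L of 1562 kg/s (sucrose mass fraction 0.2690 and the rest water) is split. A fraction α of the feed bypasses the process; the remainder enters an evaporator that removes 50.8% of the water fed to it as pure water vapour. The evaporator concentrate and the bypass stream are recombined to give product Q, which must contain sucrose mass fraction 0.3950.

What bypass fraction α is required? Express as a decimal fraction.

0.141

All 1562×0.269 = 420.18 kg/s of sucrose reaches Q, so Q = 420.18/0.395 = 1063.7 kg/s and vapour = 498.26 kg/s.
The evaporator receives (1−α)·1562 of feed at 0.731 water and removes 0.508 of that water:
0.508×0.731×(1−α)×1562 = 498.26
(1−α) = 498.26/580.05 = 0.8590;  α = 0.1410.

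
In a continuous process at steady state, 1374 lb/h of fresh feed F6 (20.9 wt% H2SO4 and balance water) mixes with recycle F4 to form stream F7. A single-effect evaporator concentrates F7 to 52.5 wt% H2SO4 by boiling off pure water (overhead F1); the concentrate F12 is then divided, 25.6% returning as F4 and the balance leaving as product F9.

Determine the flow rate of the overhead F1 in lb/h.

Overall H2SO4 balance (none leaves overhead): H2SO4 in fresh feed = H2SO4 in product, i.e. 1374×0.209 = (1−0.256)·F12·0.525.
F12 = 287.17/(0.525×0.744) = 735.19 lb/h.
Recycle F4 = 0.256×735.19 = 188.21 lb/h.
Combined feed F7 = 1374 + 188.21 = 1562.2 lb/h.
Overhead F1 = F7 − F12 = 1562.2 − 735.19 = 827.02 lb/h.

827 lb/h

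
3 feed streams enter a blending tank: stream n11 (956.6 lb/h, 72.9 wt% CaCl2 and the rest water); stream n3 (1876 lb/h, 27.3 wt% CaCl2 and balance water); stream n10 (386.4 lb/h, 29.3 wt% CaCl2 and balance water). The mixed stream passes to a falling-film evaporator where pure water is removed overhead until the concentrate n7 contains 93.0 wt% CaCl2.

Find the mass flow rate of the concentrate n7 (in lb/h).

1422 lb/h

CaCl2 entering = 956.6×0.729 + 1876×0.273 + 386.4×0.293 = 1322.7 lb/h.
All CaCl2 reports to n7, so n7 = 1322.7/0.930 = 1422.3 lb/h.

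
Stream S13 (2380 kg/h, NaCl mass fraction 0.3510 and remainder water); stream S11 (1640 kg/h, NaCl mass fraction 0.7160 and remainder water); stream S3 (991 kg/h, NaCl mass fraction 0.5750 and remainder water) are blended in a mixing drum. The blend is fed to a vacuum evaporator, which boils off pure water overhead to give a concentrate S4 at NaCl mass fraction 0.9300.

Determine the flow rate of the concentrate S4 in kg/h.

NaCl entering = 2380×0.351 + 1640×0.716 + 991×0.575 = 2579.4 kg/h.
All NaCl reports to S4, so S4 = 2579.4/0.930 = 2773.6 kg/h.

2774 kg/h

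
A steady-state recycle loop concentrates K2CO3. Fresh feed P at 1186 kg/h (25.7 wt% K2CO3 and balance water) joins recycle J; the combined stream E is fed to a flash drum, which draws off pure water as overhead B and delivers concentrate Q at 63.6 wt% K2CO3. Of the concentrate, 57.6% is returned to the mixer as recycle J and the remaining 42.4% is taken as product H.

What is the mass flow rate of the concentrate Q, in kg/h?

Overall K2CO3 balance (none leaves overhead): K2CO3 in fresh feed = K2CO3 in product, i.e. 1186×0.257 = (1−0.576)·Q·0.636.
Q = 304.8/(0.636×0.424) = 1130.3 kg/h.

1130 kg/h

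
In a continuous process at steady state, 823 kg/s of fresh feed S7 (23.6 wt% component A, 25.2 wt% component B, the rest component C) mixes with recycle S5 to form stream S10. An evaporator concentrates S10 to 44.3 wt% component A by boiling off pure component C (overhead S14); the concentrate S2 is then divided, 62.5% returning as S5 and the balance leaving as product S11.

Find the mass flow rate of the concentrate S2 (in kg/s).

Overall component A balance (none leaves overhead): component A in fresh feed = component A in product, i.e. 823×0.236 = (1−0.625)·S2·0.443.
S2 = 194.23/(0.443×0.375) = 1169.2 kg/s.

1169 kg/s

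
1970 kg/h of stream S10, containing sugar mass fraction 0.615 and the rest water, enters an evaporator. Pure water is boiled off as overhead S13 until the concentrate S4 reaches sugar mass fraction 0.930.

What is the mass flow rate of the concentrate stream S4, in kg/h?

1303 kg/h

sugar is conserved: 1970×0.615 = 1211.5 kg/h all reports to the concentrate.
Concentrate = 1211.5/(target fraction) = 1302.7 kg/h.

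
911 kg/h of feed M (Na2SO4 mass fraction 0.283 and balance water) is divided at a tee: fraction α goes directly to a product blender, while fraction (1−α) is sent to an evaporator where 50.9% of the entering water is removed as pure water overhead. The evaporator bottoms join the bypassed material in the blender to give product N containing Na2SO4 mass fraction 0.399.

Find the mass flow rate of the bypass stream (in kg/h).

All 911×0.283 = 257.81 kg/h of Na2SO4 reaches N, so N = 257.81/0.399 = 646.15 kg/h and vapour = 264.85 kg/h.
The evaporator receives (1−α)·911 of feed at 0.717 water and removes 0.509 of that water:
0.509×0.717×(1−α)×911 = 264.85
(1−α) = 264.85/332.47 = 0.7966;  α = 0.2034.
Bypass flow = 0.2034×911 = 185.28 kg/h.

185.3 kg/h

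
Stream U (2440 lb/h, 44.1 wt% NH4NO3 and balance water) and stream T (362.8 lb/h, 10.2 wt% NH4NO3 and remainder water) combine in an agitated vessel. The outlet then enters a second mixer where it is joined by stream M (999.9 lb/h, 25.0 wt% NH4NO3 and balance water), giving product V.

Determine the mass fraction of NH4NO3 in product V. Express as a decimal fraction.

Overall, product flow = 3802.7 lb/h.
NH4NO3 in = 2440×0.441 + 362.8×0.102 + 999.9×0.250 = 1363 lb/h.
NH4NO3 fraction in V = 0.358.

0.358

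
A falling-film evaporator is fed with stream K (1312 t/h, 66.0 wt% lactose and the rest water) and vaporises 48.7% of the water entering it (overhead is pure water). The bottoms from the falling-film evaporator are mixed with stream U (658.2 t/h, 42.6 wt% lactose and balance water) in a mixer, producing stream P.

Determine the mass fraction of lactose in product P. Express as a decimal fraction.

Vapour removed = 0.487×0.340×1312 = 217.24 t/h; concentrate = 1094.8 t/h.
lactose reaching the mixer = 865.92 (from concentrate) + 658.2×0.426 = 1146.3 t/h.
Product flow = 1094.8 + 658.2 = 1753 t/h; lactose fraction = 0.654.

0.654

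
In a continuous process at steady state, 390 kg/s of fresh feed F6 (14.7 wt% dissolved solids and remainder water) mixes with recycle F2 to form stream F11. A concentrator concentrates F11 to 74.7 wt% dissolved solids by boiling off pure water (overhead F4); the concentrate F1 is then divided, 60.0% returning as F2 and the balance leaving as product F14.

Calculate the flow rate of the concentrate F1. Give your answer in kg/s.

Overall dissolved solids balance (none leaves overhead): dissolved solids in fresh feed = dissolved solids in product, i.e. 390×0.147 = (1−0.600)·F1·0.747.
F1 = 57.33/(0.747×0.400) = 191.87 kg/s.

191.9 kg/s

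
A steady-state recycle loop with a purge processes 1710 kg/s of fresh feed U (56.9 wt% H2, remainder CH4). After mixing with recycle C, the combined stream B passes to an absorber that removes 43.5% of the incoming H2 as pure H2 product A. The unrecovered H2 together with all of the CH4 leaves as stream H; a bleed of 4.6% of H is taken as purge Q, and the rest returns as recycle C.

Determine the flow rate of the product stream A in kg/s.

918.1 kg/s

H2 in B: m_A = 1710×0.569 + (1−0.046)·(1−0.435)·m_A, so m_A = 972.99/0.4610 = 2110.7 kg/s.
Product A = 0.435×2110.7 = 918.13 kg/s.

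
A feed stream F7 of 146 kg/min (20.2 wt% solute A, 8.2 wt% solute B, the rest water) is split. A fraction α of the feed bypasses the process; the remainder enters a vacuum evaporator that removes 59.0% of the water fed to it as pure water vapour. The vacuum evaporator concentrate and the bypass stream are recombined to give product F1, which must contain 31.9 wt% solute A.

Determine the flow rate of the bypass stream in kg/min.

All 146×0.202 = 29.492 kg/min of solute A reaches F1, so F1 = 29.492/0.319 = 92.451 kg/min and vapour = 53.549 kg/min.
The evaporator receives (1−α)·146 of feed at 0.716 water and removes 0.590 of that water:
0.590×0.716×(1−α)×146 = 53.549
(1−α) = 53.549/61.676 = 0.8682;  α = 0.1318.
Bypass flow = 0.1318×146 = 19.24 kg/min.

19.24 kg/min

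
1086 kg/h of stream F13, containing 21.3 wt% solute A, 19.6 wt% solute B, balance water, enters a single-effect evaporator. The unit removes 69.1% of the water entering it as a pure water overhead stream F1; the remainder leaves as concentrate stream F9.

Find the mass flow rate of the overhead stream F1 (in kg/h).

water entering = 1086×0.591 = 641.83 kg/h; overhead removed = 0.691×641.83 = 443.5 kg/h.

443.5 kg/h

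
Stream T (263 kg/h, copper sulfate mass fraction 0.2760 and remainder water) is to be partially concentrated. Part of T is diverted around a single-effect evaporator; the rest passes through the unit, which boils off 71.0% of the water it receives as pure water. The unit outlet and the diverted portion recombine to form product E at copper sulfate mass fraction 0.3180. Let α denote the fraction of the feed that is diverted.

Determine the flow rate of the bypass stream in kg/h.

195.4 kg/h

All 263×0.276 = 72.588 kg/h of copper sulfate reaches E, so E = 72.588/0.318 = 228.26 kg/h and vapour = 34.736 kg/h.
The evaporator receives (1−α)·263 of feed at 0.724 water and removes 0.710 of that water:
0.710×0.724×(1−α)×263 = 34.736
(1−α) = 34.736/135.19 = 0.2569;  α = 0.7431.
Bypass flow = 0.7431×263 = 195.43 kg/h.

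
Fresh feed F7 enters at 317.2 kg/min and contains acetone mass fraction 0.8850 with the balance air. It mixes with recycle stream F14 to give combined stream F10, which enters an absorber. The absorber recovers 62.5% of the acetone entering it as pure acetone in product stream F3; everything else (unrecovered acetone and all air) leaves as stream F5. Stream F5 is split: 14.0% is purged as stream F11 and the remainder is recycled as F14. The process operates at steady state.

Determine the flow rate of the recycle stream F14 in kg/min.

air enters only via F7 and leaves only via the purge: 317.2×0.115 = 0.140×(air in F5), and the absorber passes all air, so air in F10 = air in F5 = 260.56 kg/min.
acetone in F10: m_A = 317.2×0.885 + (1−0.140)·(1−0.625)·m_A, so m_A = 280.72/0.6775 = 414.35 kg/min.
F5 = (1−0.625)×414.35 + 260.56 = 415.94 kg/min.
Recycle F14 = (1−0.140)×415.94 = 357.71 kg/min.

357.7 kg/min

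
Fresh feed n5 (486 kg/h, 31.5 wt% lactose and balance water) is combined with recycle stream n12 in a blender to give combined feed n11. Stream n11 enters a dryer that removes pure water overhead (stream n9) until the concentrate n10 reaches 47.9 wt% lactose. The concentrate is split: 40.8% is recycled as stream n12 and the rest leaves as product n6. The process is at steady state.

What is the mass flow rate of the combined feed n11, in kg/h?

706.3 kg/h

Overall lactose balance (none leaves overhead): lactose in fresh feed = lactose in product, i.e. 486×0.315 = (1−0.408)·n10·0.479.
n10 = 153.09/(0.479×0.592) = 539.87 kg/h.
Recycle n12 = 0.408×539.87 = 220.27 kg/h.
Combined feed n11 = 486 + 220.27 = 706.27 kg/h.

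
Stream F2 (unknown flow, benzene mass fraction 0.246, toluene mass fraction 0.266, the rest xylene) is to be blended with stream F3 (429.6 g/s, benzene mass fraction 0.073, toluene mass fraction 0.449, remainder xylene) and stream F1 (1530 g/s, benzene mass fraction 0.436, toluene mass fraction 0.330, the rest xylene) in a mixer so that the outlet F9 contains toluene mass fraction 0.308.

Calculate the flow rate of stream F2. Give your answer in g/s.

2244 g/s

Let F2 be the unknown flow. Total out = 1959.6 + F2.
toluene balance: 697.79 + 0.266·F2 = 0.308·(1959.6 + F2)
(0.266 − 0.308)·F2 = 0.308×1959.6 − 697.79 = -94.234
F2 = -94.234 / -0.042 = 2243.7 g/s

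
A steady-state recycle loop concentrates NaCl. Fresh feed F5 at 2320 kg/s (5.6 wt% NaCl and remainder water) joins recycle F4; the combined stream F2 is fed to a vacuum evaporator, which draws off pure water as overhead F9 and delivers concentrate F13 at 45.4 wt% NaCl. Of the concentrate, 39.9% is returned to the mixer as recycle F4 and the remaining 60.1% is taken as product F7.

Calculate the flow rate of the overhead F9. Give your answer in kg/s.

Overall NaCl balance (none leaves overhead): NaCl in fresh feed = NaCl in product, i.e. 2320×0.056 = (1−0.399)·F13·0.454.
F13 = 129.92/(0.454×0.601) = 476.15 kg/s.
Recycle F4 = 0.399×476.15 = 189.98 kg/s.
Combined feed F2 = 2320 + 189.98 = 2510 kg/s.
Overhead F9 = F2 − F13 = 2510 − 476.15 = 2033.8 kg/s.

2034 kg/s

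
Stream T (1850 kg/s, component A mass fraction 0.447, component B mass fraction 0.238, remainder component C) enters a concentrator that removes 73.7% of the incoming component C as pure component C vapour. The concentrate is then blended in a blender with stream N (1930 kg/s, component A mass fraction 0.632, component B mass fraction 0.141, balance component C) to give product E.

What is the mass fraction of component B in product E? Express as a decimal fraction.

Vapour removed = 0.737×0.315×1850 = 429.49 kg/s; concentrate = 1420.5 kg/s.
component B reaching the mixer = 440.3 (from concentrate) + 1930×0.141 = 712.43 kg/s.
Product flow = 1420.5 + 1930 = 3350.5 kg/s; component B fraction = 0.213.

0.213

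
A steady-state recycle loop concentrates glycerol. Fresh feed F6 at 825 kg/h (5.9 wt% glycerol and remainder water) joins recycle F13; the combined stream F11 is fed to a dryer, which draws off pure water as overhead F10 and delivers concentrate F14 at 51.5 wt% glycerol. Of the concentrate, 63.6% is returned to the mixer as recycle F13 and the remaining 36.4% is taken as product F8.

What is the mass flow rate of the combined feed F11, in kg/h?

Overall glycerol balance (none leaves overhead): glycerol in fresh feed = glycerol in product, i.e. 825×0.059 = (1−0.636)·F14·0.515.
F14 = 48.675/(0.515×0.364) = 259.66 kg/h.
Recycle F13 = 0.636×259.66 = 165.14 kg/h.
Combined feed F11 = 825 + 165.14 = 990.14 kg/h.

990.1 kg/h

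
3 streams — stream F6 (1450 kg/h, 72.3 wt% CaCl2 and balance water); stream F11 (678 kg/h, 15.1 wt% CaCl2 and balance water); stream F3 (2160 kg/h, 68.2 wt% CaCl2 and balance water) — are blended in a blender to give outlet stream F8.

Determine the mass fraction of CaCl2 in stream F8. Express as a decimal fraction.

Total flow out = 1450 + 678 + 2160 = 4288 kg/h.
CaCl2 in = 1450×0.723 + 678×0.151 + 2160×0.682 = 2623.8 kg/h.
CaCl2 mass fraction in F8 = 2623.8/4288 = 0.6119.

0.6119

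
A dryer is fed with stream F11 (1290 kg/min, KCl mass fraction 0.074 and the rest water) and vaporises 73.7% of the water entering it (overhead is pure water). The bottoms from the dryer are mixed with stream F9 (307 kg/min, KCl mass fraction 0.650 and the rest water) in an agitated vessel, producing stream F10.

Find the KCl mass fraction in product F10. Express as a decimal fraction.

Vapour removed = 0.737×0.926×1290 = 880.38 kg/min; concentrate = 409.62 kg/min.
KCl reaching the mixer = 95.46 (from concentrate) + 307×0.650 = 295.01 kg/min.
Product flow = 409.62 + 307 = 716.62 kg/min; KCl fraction = 0.412.

0.412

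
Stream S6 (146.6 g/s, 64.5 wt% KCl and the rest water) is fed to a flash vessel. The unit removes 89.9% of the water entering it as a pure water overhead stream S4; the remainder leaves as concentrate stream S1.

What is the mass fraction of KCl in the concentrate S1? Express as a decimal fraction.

0.947

KCl is not removed: 146.6×0.645 = 94.557 g/s of KCl enters S1.
water entering = 146.6×0.355 = 52.043 g/s; overhead removed = 0.899×52.043 = 46.787 g/s.
Concentrate = 146.6 − 46.787 = 99.813 g/s.
Mass fraction = 94.557/99.813 = 0.947.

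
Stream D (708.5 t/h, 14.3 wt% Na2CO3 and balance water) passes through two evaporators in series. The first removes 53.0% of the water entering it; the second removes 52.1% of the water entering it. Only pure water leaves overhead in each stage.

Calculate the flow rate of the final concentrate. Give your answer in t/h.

238 t/h

water in feed = 708.5×0.857 = 607.18 t/h.
After stage 1: water left = (1−0.530)×607.18 = 285.38; stream total = 386.69 t/h.
After stage 2: water left = (1−0.521)×285.38 = 136.7; final concentrate = 238.01 t/h.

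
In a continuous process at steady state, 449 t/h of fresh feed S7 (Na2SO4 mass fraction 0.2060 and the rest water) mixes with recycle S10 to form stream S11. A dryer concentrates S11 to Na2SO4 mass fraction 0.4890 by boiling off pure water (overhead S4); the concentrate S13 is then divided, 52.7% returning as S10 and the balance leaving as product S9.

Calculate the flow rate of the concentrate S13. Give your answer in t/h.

Overall Na2SO4 balance (none leaves overhead): Na2SO4 in fresh feed = Na2SO4 in product, i.e. 449×0.206 = (1−0.527)·S13·0.489.
S13 = 92.494/(0.489×0.473) = 399.89 t/h.

399.9 t/h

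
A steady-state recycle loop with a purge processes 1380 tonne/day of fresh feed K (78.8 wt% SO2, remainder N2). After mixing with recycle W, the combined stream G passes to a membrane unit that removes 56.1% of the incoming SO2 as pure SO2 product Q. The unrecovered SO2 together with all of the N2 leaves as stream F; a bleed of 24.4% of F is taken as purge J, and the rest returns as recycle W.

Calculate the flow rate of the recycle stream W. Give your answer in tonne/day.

1447 tonne/day

N2 enters only via K and leaves only via the purge: 1380×0.212 = 0.244×(N2 in F), and the membrane unit passes all N2, so N2 in G = N2 in F = 1199 tonne/day.
SO2 in G: m_A = 1380×0.788 + (1−0.244)·(1−0.561)·m_A, so m_A = 1087.4/0.6681 = 1627.6 tonne/day.
F = (1−0.561)×1627.6 + 1199 = 1913.5 tonne/day.
Recycle W = (1−0.244)×1913.5 = 1446.6 tonne/day.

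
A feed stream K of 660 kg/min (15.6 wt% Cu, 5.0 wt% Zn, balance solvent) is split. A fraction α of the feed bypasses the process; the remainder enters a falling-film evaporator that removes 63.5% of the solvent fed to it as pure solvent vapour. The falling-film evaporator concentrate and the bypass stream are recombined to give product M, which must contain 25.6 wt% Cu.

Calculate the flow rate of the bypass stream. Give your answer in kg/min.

148.7 kg/min

All 660×0.156 = 102.96 kg/min of Cu reaches M, so M = 102.96/0.256 = 402.19 kg/min and vapour = 257.81 kg/min.
The evaporator receives (1−α)·660 of feed at 0.794 solvent and removes 0.635 of that solvent:
0.635×0.794×(1−α)×660 = 257.81
(1−α) = 257.81/332.77 = 0.7748;  α = 0.2252.
Bypass flow = 0.2252×660 = 148.66 kg/min.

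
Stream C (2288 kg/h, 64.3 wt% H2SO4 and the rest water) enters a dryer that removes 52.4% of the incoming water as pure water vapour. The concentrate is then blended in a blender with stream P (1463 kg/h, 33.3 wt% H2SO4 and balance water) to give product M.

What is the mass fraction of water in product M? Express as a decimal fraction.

Vapour removed = 0.524×0.357×2288 = 428.01 kg/h; concentrate = 1860 kg/h.
water reaching the mixer = 388.8 (from concentrate) + 1463×0.667 = 1364.6 kg/h.
Product flow = 1860 + 1463 = 3323 kg/h; water fraction = 0.4107.

0.4107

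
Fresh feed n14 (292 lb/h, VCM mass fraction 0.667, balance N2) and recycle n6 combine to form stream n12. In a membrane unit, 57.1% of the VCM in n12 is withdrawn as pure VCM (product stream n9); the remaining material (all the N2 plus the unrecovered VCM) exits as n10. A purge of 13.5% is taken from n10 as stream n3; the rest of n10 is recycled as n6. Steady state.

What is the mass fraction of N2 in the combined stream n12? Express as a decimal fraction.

0.699

N2 enters only via n14 and leaves only via the purge: 292×0.333 = 0.135×(N2 in n10), and the membrane unit passes all N2, so N2 in n12 = N2 in n10 = 720.27 lb/h.
VCM in n12: m_A = 292×0.667 + (1−0.135)·(1−0.571)·m_A, so m_A = 194.76/0.6289 = 309.68 lb/h.
n12 = 309.68 + 720.27 = 1029.9 lb/h.
N2 fraction in n12 = 720.27/1029.9 = 0.699.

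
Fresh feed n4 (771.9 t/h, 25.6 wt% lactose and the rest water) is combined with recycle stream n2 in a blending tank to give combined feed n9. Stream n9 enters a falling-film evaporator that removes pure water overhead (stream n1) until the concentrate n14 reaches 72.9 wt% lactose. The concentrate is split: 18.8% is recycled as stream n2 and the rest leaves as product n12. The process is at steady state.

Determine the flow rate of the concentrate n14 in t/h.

333.8 t/h

Overall lactose balance (none leaves overhead): lactose in fresh feed = lactose in product, i.e. 771.9×0.256 = (1−0.188)·n14·0.729.
n14 = 197.61/(0.729×0.812) = 333.82 t/h.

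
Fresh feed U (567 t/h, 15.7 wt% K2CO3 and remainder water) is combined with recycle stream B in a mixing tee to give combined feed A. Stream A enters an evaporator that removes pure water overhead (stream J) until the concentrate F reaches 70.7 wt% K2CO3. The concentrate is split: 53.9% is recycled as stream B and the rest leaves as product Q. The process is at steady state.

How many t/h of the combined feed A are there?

714.2 t/h

Overall K2CO3 balance (none leaves overhead): K2CO3 in fresh feed = K2CO3 in product, i.e. 567×0.157 = (1−0.539)·F·0.707.
F = 89.019/(0.707×0.461) = 273.13 t/h.
Recycle B = 0.539×273.13 = 147.21 t/h.
Combined feed A = 567 + 147.21 = 714.21 t/h.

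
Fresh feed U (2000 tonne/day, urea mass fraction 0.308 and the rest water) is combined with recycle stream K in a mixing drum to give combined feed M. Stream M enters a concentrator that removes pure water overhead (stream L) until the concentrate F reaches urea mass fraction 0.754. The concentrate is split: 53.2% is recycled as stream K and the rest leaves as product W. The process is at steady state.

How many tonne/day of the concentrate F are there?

Overall urea balance (none leaves overhead): urea in fresh feed = urea in product, i.e. 2000×0.308 = (1−0.532)·F·0.754.
F = 616/(0.754×0.468) = 1745.7 tonne/day.

1746 tonne/day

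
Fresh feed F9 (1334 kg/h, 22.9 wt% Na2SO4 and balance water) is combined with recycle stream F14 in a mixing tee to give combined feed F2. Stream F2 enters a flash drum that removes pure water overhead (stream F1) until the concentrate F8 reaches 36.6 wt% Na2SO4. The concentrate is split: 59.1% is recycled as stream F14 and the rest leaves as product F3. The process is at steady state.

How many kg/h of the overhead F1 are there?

Overall Na2SO4 balance (none leaves overhead): Na2SO4 in fresh feed = Na2SO4 in product, i.e. 1334×0.229 = (1−0.591)·F8·0.366.
F8 = 305.49/(0.366×0.409) = 2040.7 kg/h.
Recycle F14 = 0.591×2040.7 = 1206.1 kg/h.
Combined feed F2 = 1334 + 1206.1 = 2540.1 kg/h.
Overhead F1 = F2 − F8 = 2540.1 − 2040.7 = 499.34 kg/h.

499.3 kg/h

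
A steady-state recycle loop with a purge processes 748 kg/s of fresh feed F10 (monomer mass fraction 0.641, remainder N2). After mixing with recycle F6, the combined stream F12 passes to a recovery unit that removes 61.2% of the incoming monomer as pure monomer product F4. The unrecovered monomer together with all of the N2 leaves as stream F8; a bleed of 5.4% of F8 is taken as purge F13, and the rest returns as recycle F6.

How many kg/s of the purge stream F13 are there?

284.4 kg/s

N2 enters only via F10 and leaves only via the purge: 748×0.359 = 0.054×(N2 in F8), and the recovery unit passes all N2, so N2 in F12 = N2 in F8 = 4972.8 kg/s.
monomer in F12: m_A = 748×0.641 + (1−0.054)·(1−0.612)·m_A, so m_A = 479.47/0.6330 = 757.51 kg/s.
F8 = (1−0.612)×757.51 + 4972.8 = 5266.7 kg/s.
Purge F13 = 0.054×5266.7 = 284.4 kg/s.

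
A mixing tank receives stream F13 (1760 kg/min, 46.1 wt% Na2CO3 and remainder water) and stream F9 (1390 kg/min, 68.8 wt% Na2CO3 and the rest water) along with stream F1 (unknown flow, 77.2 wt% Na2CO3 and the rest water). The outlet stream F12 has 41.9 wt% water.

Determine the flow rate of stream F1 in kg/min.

Let F1 be the unknown flow. Total out = 3150 + F1.
water balance: 1382.3 + 0.228·F1 = 0.419·(3150 + F1)
(0.228 − 0.419)·F1 = 0.419×3150 − 1382.3 = -62.47
F1 = -62.47 / -0.191 = 327.07 kg/min

327.1 kg/min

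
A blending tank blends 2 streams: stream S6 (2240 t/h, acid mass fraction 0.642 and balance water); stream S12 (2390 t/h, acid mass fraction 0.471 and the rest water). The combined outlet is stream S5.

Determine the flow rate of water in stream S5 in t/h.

2066 t/h

water out = water in = 2240×0.358 + 2390×0.529 = 2066.2 t/h.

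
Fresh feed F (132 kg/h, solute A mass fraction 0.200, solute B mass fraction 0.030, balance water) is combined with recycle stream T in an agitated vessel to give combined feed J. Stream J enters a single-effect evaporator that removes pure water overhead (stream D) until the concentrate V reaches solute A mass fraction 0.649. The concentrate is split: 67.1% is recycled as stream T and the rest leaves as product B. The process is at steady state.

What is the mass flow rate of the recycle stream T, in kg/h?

Overall solute A balance (none leaves overhead): solute A in fresh feed = solute A in product, i.e. 132×0.200 = (1−0.671)·V·0.649.
V = 26.4/(0.649×0.329) = 123.64 kg/h.
Recycle T = 0.671×123.64 = 82.963 kg/h.

82.96 kg/h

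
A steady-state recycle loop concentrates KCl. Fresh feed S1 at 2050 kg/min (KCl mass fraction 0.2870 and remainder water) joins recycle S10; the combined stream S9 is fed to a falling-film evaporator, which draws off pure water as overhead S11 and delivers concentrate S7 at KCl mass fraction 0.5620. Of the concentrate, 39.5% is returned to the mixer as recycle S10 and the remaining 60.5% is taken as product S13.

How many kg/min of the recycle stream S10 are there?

683.5 kg/min

Overall KCl balance (none leaves overhead): KCl in fresh feed = KCl in product, i.e. 2050×0.287 = (1−0.395)·S7·0.562.
S7 = 588.35/(0.562×0.605) = 1730.4 kg/min.
Recycle S10 = 0.395×1730.4 = 683.5 kg/min.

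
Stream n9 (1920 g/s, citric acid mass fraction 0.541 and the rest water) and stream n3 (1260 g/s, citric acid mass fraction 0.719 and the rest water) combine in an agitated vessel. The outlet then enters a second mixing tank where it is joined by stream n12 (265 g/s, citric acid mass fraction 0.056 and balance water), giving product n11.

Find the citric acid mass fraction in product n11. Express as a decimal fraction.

Overall, product flow = 3445 g/s.
citric acid in = 1920×0.541 + 1260×0.719 + 265×0.056 = 1959.5 g/s.
citric acid fraction in n11 = 0.569.

0.569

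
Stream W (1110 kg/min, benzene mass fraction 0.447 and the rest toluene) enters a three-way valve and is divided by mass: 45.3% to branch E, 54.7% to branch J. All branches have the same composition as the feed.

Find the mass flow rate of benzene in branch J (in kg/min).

Branch J total = 0.547×1110 = 607.17 kg/min.
benzene in J = 0.447×607.17 = 271.4 kg/min.

271.4 kg/min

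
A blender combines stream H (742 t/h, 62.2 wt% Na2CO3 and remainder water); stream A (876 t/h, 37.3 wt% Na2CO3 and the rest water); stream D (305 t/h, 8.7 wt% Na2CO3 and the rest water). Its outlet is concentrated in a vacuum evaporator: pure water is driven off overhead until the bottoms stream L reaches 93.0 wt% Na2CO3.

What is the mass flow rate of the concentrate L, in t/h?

Na2CO3 entering = 742×0.622 + 876×0.373 + 305×0.087 = 814.81 t/h.
All Na2CO3 reports to L, so L = 814.81/0.930 = 876.14 t/h.

876.1 t/h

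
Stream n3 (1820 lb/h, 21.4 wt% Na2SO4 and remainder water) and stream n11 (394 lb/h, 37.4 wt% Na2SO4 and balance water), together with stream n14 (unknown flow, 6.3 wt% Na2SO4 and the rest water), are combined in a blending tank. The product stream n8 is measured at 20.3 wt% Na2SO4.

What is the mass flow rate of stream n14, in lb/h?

624.2 lb/h

Let n14 be the unknown flow. Total out = 2214 + n14.
Na2SO4 balance: 536.84 + 0.063·n14 = 0.203·(2214 + n14)
(0.063 − 0.203)·n14 = 0.203×2214 − 536.84 = -87.394
n14 = -87.394 / -0.140 = 624.24 lb/h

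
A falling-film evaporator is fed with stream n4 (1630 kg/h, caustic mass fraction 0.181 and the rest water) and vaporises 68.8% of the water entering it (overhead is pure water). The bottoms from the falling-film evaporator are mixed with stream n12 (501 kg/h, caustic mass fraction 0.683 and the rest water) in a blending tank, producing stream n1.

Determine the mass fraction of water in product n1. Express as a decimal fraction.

Vapour removed = 0.688×0.819×1630 = 918.46 kg/h; concentrate = 711.54 kg/h.
water reaching the mixer = 416.51 (from concentrate) + 501×0.317 = 575.33 kg/h.
Product flow = 711.54 + 501 = 1212.5 kg/h; water fraction = 0.474.

0.474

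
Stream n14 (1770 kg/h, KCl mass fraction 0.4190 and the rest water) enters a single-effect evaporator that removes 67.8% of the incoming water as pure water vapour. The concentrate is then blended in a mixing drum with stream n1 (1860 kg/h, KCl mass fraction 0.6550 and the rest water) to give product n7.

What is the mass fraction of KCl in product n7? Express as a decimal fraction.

0.6683

Vapour removed = 0.678×0.581×1770 = 697.23 kg/h; concentrate = 1072.8 kg/h.
KCl reaching the mixer = 741.63 (from concentrate) + 1860×0.655 = 1959.9 kg/h.
Product flow = 1072.8 + 1860 = 2932.8 kg/h; KCl fraction = 0.6683.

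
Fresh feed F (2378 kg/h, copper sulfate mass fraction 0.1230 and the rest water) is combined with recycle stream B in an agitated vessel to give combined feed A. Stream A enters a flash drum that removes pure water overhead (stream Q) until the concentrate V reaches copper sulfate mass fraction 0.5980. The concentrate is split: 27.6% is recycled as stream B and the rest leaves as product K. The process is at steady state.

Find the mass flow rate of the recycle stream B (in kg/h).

Overall copper sulfate balance (none leaves overhead): copper sulfate in fresh feed = copper sulfate in product, i.e. 2378×0.123 = (1−0.276)·V·0.598.
V = 292.49/(0.598×0.724) = 675.58 kg/h.
Recycle B = 0.276×675.58 = 186.46 kg/h.

186.5 kg/h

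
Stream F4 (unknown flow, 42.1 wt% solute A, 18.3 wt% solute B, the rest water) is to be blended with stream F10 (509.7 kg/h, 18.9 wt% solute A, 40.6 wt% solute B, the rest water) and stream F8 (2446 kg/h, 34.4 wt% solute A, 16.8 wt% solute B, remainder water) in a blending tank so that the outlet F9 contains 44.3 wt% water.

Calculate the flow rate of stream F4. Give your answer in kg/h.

1930 kg/h

Let F4 be the unknown flow. Total out = 2955.7 + F4.
water balance: 1400.1 + 0.396·F4 = 0.443·(2955.7 + F4)
(0.396 − 0.443)·F4 = 0.443×2955.7 − 1400.1 = -90.701
F4 = -90.701 / -0.047 = 1929.8 kg/h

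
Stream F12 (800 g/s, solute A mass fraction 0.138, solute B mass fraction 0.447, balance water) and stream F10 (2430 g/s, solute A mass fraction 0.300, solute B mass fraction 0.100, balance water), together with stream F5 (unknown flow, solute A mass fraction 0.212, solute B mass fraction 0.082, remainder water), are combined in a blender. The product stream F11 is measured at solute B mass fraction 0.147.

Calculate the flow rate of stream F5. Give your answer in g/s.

1935 g/s

Let F5 be the unknown flow. Total out = 3230 + F5.
solute B balance: 600.6 + 0.082·F5 = 0.147·(3230 + F5)
(0.082 − 0.147)·F5 = 0.147×3230 − 600.6 = -125.79
F5 = -125.79 / -0.065 = 1935.2 g/s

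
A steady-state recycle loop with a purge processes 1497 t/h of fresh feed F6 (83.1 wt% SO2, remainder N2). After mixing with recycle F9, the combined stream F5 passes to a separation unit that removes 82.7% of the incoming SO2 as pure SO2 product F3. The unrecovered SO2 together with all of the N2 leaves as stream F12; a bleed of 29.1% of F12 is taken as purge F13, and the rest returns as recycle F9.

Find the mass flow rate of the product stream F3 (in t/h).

SO2 in F5: m_A = 1497×0.831 + (1−0.291)·(1−0.827)·m_A, so m_A = 1244/0.8773 = 1417.9 t/h.
Product F3 = 0.827×1417.9 = 1172.6 t/h.

1173 t/h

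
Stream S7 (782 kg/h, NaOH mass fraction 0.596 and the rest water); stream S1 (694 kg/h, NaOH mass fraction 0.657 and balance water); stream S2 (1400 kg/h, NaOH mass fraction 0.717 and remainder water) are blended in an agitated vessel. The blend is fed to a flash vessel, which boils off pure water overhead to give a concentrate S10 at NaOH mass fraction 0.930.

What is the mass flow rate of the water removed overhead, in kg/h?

NaOH entering = 782×0.596 + 694×0.657 + 1400×0.717 = 1925.8 kg/h.
All NaOH reports to S10, so S10 = 1925.8/0.930 = 2070.8 kg/h.
Total feed = 2876 kg/h; overhead = 2876 − 2070.8 = 805.22 kg/h.

805.2 kg/h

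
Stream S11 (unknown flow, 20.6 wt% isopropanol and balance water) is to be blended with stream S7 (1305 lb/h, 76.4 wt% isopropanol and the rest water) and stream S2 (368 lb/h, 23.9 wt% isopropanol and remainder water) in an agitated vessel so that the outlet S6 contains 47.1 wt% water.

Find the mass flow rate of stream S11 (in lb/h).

619.1 lb/h

Let S11 be the unknown flow. Total out = 1673 + S11.
water balance: 588.03 + 0.794·S11 = 0.471·(1673 + S11)
(0.794 − 0.471)·S11 = 0.471×1673 − 588.03 = 199.95
S11 = 199.95 / 0.323 = 619.06 lb/h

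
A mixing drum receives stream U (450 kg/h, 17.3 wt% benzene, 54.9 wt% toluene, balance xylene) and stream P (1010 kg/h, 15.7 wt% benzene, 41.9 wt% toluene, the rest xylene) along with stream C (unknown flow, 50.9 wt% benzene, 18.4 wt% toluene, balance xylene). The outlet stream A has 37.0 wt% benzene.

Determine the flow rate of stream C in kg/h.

Let C be the unknown flow. Total out = 1460 + C.
benzene balance: 236.42 + 0.509·C = 0.370·(1460 + C)
(0.509 − 0.370)·C = 0.370×1460 − 236.42 = 303.78
C = 303.78 / 0.139 = 2185.5 kg/h

2185 kg/h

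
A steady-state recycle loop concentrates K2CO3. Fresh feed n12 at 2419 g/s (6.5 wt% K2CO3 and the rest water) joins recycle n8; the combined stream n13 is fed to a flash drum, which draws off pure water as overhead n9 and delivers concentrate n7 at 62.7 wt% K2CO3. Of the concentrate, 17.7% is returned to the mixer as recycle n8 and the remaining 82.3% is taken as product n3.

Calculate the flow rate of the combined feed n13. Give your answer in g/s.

2473 g/s

Overall K2CO3 balance (none leaves overhead): K2CO3 in fresh feed = K2CO3 in product, i.e. 2419×0.065 = (1−0.177)·n7·0.627.
n7 = 157.24/(0.627×0.823) = 304.71 g/s.
Recycle n8 = 0.177×304.71 = 53.933 g/s.
Combined feed n13 = 2419 + 53.933 = 2472.9 g/s.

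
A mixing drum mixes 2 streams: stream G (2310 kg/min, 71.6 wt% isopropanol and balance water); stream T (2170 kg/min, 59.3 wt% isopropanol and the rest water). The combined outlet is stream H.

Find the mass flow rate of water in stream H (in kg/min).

water out = water in = 2310×0.284 + 2170×0.407 = 1539.2 kg/min.

1539 kg/min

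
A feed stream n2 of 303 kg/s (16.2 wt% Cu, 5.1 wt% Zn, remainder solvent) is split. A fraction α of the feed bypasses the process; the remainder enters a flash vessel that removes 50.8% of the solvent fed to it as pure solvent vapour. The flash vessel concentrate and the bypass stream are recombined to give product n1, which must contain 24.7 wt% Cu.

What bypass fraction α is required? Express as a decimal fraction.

All 303×0.162 = 49.086 kg/s of Cu reaches n1, so n1 = 49.086/0.247 = 198.73 kg/s and vapour = 104.27 kg/s.
The evaporator receives (1−α)·303 of feed at 0.787 solvent and removes 0.508 of that solvent:
0.508×0.787×(1−α)×303 = 104.27
(1−α) = 104.27/121.14 = 0.8608;  α = 0.1392.

0.139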